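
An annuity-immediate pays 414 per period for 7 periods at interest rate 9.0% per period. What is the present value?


PV = PMT * (1 - (1+i)^(-n)) / i
= 414 * (1 - (1+0.09)^(-7)) / 0.09
= 414 * (1 - 0.547034) / 0.09
= 414 * 5.032953
= 2083.6425


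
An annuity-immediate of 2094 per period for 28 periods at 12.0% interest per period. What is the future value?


FV = PMT * ((1+i)^n - 1) / i
= 2094 * ((1.12)^28 - 1) / 0.12
= 2094 * (23.883866 - 1) / 0.12
= 399323.4702


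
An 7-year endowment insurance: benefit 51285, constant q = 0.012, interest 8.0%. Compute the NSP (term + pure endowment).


Term component = 3102.474
Pure endowment = 7_p_x * v^7 * benefit = 0.918964 * 0.58349 * 51285 = 27499.3661
NSP = 30601.8401


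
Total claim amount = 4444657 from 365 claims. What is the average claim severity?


severity = total / number
= 4444657 / 365
= 12177.1425


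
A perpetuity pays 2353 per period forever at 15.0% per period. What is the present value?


PV = PMT / i
= 2353 / 0.15
= 15686.6667


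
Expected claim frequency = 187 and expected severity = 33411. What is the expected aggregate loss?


E[S] = E[N] * E[X]
= 187 * 33411
= 6.2479e+06


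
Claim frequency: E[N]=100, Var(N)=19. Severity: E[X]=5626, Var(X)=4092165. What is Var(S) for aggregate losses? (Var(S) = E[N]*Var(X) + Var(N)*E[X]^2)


Var(S) = E[N]*Var(X) + Var(N)*E[X]^2
= 100*4092165 + 19*5626^2
= 409216500 + 601385644
= 1.0106e+09


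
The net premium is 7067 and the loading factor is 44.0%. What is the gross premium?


Gross = net * (1 + loading)
= 7067 * (1 + 0.44)
= 7067 * 1.44
= 10176.48


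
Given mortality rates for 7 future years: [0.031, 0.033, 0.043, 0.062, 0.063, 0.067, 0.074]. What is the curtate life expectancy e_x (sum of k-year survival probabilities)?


e_x = sum_{k=1}^{n} k_p_x
k_p_x values:
  1_p_x = 0.969
  2_p_x = 0.937023
  3_p_x = 0.896731
  4_p_x = 0.841134
  5_p_x = 0.788142
  6_p_x = 0.735337
  7_p_x = 0.680922
e_x = 5.8483


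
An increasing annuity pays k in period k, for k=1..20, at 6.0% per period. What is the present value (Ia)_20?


(Ia)_n = sum_{k=1}^{n} k * v^k, v = 1/(1+i)
v = 0.943396
Sum computed term by term:
(Ia)_20 = 98.7004


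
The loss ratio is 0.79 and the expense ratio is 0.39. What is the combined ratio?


Combined ratio = loss ratio + expense ratio
= 0.79 + 0.39
= 1.18


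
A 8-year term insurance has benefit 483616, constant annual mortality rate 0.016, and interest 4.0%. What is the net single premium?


NSP = benefit * sum_{k=0}^{n-1} k_p_x * q * v^(k+1)
With constant q=0.016, v=0.961538
Sum = 0.102219
NSP = 483616 * 0.102219
= 49434.5155


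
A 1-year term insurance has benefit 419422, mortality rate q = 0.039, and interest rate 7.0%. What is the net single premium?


NSP = benefit * q * v
v = 1/(1+i) = 0.934579
NSP = 419422 * 0.039 * 0.934579
= 15287.3439


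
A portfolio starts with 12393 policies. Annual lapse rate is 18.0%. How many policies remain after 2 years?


remaining = initial * (1 - lapse)^years
= 12393 * (1 - 0.18)^2
= 12393 * 0.6724
= 8333.0532


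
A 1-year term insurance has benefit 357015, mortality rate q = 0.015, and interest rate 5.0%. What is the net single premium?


NSP = benefit * q * v
v = 1/(1+i) = 0.952381
NSP = 357015 * 0.015 * 0.952381
= 5100.2143


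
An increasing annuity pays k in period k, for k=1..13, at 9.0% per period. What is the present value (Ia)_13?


(Ia)_n = sum_{k=1}^{n} k * v^k, v = 1/(1+i)
v = 0.917431
Sum computed term by term:
(Ia)_13 = 43.56


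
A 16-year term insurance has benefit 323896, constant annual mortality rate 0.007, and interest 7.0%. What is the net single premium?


NSP = benefit * sum_{k=0}^{n-1} k_p_x * q * v^(k+1)
With constant q=0.007, v=0.934579
Sum = 0.063389
NSP = 323896 * 0.063389
= 20531.3413


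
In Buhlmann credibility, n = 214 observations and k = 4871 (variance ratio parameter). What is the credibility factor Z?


Z = n / (n + k)
= 214 / (214 + 4871)
= 214 / 5085
= 0.0421


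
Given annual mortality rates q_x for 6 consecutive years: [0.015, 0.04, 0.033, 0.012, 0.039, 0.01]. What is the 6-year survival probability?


p_k = 1 - q_k for each year
Survival = product of (1 - q_k)
= 0.985 * 0.96 * 0.967 * 0.988 * 0.961 * 0.99
= 0.8595


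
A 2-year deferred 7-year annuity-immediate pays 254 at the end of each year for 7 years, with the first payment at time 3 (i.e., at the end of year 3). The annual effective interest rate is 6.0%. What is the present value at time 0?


PV at time 2 of the 7-year annuity-immediate:
a_n = 254 * (1-(1+0.06)^(-7))/0.06 = 1417.9249
Discount back 2 years to time 0:
PV = 1417.9249 * (1+0.06)^(-2)
= 1417.9249 * 0.889996
= 1261.9481


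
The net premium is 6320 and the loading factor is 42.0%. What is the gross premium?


Gross = net * (1 + loading)
= 6320 * (1 + 0.42)
= 6320 * 1.42
= 8974.4


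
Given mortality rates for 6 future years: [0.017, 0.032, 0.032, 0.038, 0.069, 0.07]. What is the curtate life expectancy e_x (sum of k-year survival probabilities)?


e_x = sum_{k=1}^{n} k_p_x
k_p_x values:
  1_p_x = 0.983
  2_p_x = 0.951544
  3_p_x = 0.921095
  4_p_x = 0.886093
  5_p_x = 0.824953
  6_p_x = 0.767206
e_x = 5.3339


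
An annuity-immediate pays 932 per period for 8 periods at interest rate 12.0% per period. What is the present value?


PV = PMT * (1 - (1+i)^(-n)) / i
= 932 * (1 - (1+0.12)^(-8)) / 0.12
= 932 * (1 - 0.403883) / 0.12
= 932 * 4.96764
= 4629.8403


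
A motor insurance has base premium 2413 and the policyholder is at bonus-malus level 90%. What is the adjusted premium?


adjusted = base * BM_level / 100
= 2413 * 90 / 100
= 2413 * 0.9
= 2171.7


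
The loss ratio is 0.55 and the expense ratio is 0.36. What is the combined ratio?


Combined ratio = loss ratio + expense ratio
= 0.55 + 0.36
= 0.91


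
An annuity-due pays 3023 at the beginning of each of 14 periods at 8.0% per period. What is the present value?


PV_due = PMT * (1-(1+i)^(-n))/i * (1+i)
PV_immediate = 24922.3284
PV_due = 24922.3284 * 1.08
= 26916.1147


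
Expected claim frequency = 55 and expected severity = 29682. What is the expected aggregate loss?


E[S] = E[N] * E[X]
= 55 * 29682
= 1.6325e+06


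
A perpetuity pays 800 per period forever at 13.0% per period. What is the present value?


PV = PMT / i
= 800 / 0.13
= 6153.8462


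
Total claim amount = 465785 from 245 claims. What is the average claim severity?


severity = total / number
= 465785 / 245
= 1901.1633


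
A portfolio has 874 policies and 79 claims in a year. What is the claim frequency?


frequency = claims / policies
= 79 / 874
= 0.0904


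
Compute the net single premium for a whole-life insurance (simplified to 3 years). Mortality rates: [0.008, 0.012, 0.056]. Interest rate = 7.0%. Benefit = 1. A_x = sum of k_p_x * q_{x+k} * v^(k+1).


v = 0.934579
Year 0: k_p_x=1.0, q=0.008, term=0.007477
Year 1: k_p_x=0.992, q=0.012, term=0.010397
Year 2: k_p_x=0.980096, q=0.056, term=0.044803
A_x = 0.0627


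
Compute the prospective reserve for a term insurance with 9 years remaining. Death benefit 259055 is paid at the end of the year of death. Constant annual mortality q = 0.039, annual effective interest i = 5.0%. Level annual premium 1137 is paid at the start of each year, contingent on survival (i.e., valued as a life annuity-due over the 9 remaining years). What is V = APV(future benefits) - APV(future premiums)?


v = 1/(1+i) = 0.952381
APV(future benefits) per unit = sum_{k=0}^{8} k_p_x * q * v^(k+1) = 0.240741
APV(future benefits) = 259055 * 0.240741 = 62365.2161
Life annuity-due factor ä_{x:9} = sum_{k=0}^{8} k_p_x * v^k = 6.481494
APV(future premiums) = 1137 * 6.481494 = 7369.459
V = 62365.2161 - 7369.459
= 54995.757


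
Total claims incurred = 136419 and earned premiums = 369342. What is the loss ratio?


Loss ratio = claims / premiums
= 136419 / 369342
= 0.3694


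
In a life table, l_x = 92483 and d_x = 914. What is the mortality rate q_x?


q_x = d_x / l_x
= 914 / 92483
= 0.0099


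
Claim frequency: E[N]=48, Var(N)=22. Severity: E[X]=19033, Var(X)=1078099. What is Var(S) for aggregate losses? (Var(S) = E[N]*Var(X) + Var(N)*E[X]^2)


Var(S) = E[N]*Var(X) + Var(N)*E[X]^2
= 48*1078099 + 22*19033^2
= 51748752 + 7969611958
= 8.0214e+09


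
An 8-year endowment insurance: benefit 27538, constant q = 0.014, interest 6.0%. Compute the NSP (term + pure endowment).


Term component = 2289.796
Pure endowment = 8_p_x * v^8 * benefit = 0.893337 * 0.627412 * 27538 = 15434.7924
NSP = 17724.5884


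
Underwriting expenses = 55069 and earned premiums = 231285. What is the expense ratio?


Expense ratio = expenses / premiums
= 55069 / 231285
= 0.2381


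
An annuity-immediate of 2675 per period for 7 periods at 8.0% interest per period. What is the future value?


FV = PMT * ((1+i)^n - 1) / i
= 2675 * ((1.08)^7 - 1) / 0.08
= 2675 * (1.713824 - 1) / 0.08
= 23868.499


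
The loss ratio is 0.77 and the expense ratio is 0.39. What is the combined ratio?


Combined ratio = loss ratio + expense ratio
= 0.77 + 0.39
= 1.16


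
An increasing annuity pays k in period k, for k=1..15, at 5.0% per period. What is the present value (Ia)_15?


(Ia)_n = sum_{k=1}^{n} k * v^k, v = 1/(1+i)
v = 0.952381
Sum computed term by term:
(Ia)_15 = 73.6677


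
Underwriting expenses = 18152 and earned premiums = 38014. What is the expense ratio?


Expense ratio = expenses / premiums
= 18152 / 38014
= 0.4775


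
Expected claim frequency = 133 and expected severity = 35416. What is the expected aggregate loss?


E[S] = E[N] * E[X]
= 133 * 35416
= 4.7103e+06


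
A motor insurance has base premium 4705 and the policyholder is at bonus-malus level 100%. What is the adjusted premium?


adjusted = base * BM_level / 100
= 4705 * 100 / 100
= 4705 * 1.0
= 4705.0


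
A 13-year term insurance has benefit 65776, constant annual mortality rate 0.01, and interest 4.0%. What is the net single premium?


NSP = benefit * sum_{k=0}^{n-1} k_p_x * q * v^(k+1)
With constant q=0.01, v=0.961538
Sum = 0.094597
NSP = 65776 * 0.094597
= 6222.194


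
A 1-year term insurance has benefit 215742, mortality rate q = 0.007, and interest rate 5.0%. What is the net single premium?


NSP = benefit * q * v
v = 1/(1+i) = 0.952381
NSP = 215742 * 0.007 * 0.952381
= 1438.28


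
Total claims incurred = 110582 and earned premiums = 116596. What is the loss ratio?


Loss ratio = claims / premiums
= 110582 / 116596
= 0.9484


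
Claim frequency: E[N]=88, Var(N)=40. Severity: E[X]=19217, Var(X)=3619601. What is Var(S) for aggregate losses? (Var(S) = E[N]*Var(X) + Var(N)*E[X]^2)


Var(S) = E[N]*Var(X) + Var(N)*E[X]^2
= 88*3619601 + 40*19217^2
= 318524888 + 14771723560
= 1.5090e+10


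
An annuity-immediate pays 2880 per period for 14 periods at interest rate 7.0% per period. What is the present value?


PV = PMT * (1 - (1+i)^(-n)) / i
= 2880 * (1 - (1+0.07)^(-14)) / 0.07
= 2880 * (1 - 0.387817) / 0.07
= 2880 * 8.745468
= 25186.9478


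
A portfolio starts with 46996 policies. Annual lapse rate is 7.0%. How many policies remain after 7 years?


remaining = initial * (1 - lapse)^years
= 46996 * (1 - 0.07)^7
= 46996 * 0.601701
= 28277.5341


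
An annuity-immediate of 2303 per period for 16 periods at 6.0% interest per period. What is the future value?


FV = PMT * ((1+i)^n - 1) / i
= 2303 * ((1.06)^16 - 1) / 0.06
= 2303 * (2.540352 - 1) / 0.06
= 59123.8322


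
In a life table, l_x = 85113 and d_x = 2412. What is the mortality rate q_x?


q_x = d_x / l_x
= 2412 / 85113
= 0.0283


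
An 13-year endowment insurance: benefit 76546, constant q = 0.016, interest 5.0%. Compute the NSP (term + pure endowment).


Term component = 10577.138
Pure endowment = 13_p_x * v^13 * benefit = 0.810842 * 0.530321 * 76546 = 32915.3057
NSP = 43492.4437


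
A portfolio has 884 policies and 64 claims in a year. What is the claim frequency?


frequency = claims / policies
= 64 / 884
= 0.0724


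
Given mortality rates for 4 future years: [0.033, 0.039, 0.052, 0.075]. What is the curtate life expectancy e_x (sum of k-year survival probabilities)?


e_x = sum_{k=1}^{n} k_p_x
k_p_x values:
  1_p_x = 0.967
  2_p_x = 0.929287
  3_p_x = 0.880964
  4_p_x = 0.814892
e_x = 3.5921


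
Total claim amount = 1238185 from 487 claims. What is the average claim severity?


severity = total / number
= 1238185 / 487
= 2542.4743


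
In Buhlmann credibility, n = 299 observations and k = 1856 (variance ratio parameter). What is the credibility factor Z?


Z = n / (n + k)
= 299 / (299 + 1856)
= 299 / 2155
= 0.1387


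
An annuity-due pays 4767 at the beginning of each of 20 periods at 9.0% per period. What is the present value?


PV_due = PMT * (1-(1+i)^(-n))/i * (1+i)
PV_immediate = 43515.7772
PV_due = 43515.7772 * 1.09
= 47432.1972


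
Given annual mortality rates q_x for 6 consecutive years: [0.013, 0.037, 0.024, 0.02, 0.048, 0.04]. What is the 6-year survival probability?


p_k = 1 - q_k for each year
Survival = product of (1 - q_k)
= 0.987 * 0.963 * 0.976 * 0.98 * 0.952 * 0.96
= 0.8309


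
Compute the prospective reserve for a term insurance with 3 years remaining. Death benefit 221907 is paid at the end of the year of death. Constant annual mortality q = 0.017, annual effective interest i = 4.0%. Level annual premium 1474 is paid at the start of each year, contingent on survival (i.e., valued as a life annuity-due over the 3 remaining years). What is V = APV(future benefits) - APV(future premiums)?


v = 1/(1+i) = 0.961538
APV(future benefits) per unit = sum_{k=0}^{2} k_p_x * q * v^(k+1) = 0.0464
APV(future benefits) = 221907 * 0.0464 = 10296.4579
Life annuity-due factor ä_{x:3} = sum_{k=0}^{2} k_p_x * v^k = 2.838581
APV(future premiums) = 1474 * 2.838581 = 4184.0681
V = 10296.4579 - 4184.0681
= 6112.3897


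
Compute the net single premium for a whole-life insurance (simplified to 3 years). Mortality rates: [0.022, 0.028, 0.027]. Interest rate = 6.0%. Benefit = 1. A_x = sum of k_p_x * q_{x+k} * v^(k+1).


v = 0.943396
Year 0: k_p_x=1.0, q=0.022, term=0.020755
Year 1: k_p_x=0.978, q=0.028, term=0.024372
Year 2: k_p_x=0.950616, q=0.027, term=0.02155
A_x = 0.0667


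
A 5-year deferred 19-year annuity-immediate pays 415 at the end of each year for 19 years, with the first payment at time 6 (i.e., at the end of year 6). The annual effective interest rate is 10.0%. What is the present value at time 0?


PV at time 5 of the 19-year annuity-immediate:
a_n = 415 * (1-(1+0.1)^(-19))/0.1 = 3471.4418
Discount back 5 years to time 0:
PV = 3471.4418 * (1+0.1)^(-5)
= 3471.4418 * 0.620921
= 2155.4923


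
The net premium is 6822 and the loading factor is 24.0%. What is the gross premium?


Gross = net * (1 + loading)
= 6822 * (1 + 0.24)
= 6822 * 1.24
= 8459.28


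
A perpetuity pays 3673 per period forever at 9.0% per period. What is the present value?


PV = PMT / i
= 3673 / 0.09
= 40811.1111


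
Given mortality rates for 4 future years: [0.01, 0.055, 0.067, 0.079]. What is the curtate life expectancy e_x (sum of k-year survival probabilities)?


e_x = sum_{k=1}^{n} k_p_x
k_p_x values:
  1_p_x = 0.99
  2_p_x = 0.93555
  3_p_x = 0.872868
  4_p_x = 0.803912
e_x = 3.6023


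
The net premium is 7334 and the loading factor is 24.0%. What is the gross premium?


Gross = net * (1 + loading)
= 7334 * (1 + 0.24)
= 7334 * 1.24
= 9094.16


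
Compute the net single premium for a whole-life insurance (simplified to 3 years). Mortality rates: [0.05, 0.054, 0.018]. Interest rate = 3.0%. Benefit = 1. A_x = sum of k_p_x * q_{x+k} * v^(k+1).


v = 0.970874
Year 0: k_p_x=1.0, q=0.05, term=0.048544
Year 1: k_p_x=0.95, q=0.054, term=0.048355
Year 2: k_p_x=0.8987, q=0.018, term=0.014804
A_x = 0.1117


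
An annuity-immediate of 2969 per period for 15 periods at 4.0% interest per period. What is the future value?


FV = PMT * ((1+i)^n - 1) / i
= 2969 * ((1.04)^15 - 1) / 0.04
= 2969 * (1.800944 - 1) / 0.04
= 59450.0317


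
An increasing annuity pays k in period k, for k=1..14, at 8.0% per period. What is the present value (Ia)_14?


(Ia)_n = sum_{k=1}^{n} k * v^k, v = 1/(1+i)
v = 0.925926
Sum computed term by term:
(Ia)_14 = 51.7165


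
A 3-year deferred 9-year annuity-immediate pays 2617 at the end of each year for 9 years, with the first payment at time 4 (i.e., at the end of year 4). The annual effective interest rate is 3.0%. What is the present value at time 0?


PV at time 3 of the 9-year annuity-immediate:
a_n = 2617 * (1-(1+0.03)^(-9))/0.03 = 20376.247
Discount back 3 years to time 0:
PV = 20376.247 * (1+0.03)^(-3)
= 20376.247 * 0.915142
= 18647.1525


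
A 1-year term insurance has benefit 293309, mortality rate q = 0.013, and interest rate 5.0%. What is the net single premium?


NSP = benefit * q * v
v = 1/(1+i) = 0.952381
NSP = 293309 * 0.013 * 0.952381
= 3631.4448


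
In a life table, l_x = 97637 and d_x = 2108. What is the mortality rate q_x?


q_x = d_x / l_x
= 2108 / 97637
= 0.0216


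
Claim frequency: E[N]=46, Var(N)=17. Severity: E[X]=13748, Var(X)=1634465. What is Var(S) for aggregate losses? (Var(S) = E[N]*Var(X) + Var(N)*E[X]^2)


Var(S) = E[N]*Var(X) + Var(N)*E[X]^2
= 46*1634465 + 17*13748^2
= 75185390 + 3213127568
= 3.2883e+09


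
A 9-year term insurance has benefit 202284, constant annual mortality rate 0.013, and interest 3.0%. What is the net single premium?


NSP = benefit * sum_{k=0}^{n-1} k_p_x * q * v^(k+1)
With constant q=0.013, v=0.970874
Sum = 0.09636
NSP = 202284 * 0.09636
= 19492.125


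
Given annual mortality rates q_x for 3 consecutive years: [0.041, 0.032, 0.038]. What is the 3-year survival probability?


p_k = 1 - q_k for each year
Survival = product of (1 - q_k)
= 0.959 * 0.968 * 0.962
= 0.893


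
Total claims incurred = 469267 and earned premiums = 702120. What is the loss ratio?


Loss ratio = claims / premiums
= 469267 / 702120
= 0.6684


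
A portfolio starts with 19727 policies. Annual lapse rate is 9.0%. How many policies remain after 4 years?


remaining = initial * (1 - lapse)^years
= 19727 * (1 - 0.09)^4
= 19727 * 0.68575
= 13527.7826


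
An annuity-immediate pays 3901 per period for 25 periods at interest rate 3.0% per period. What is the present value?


PV = PMT * (1 - (1+i)^(-n)) / i
= 3901 * (1 - (1+0.03)^(-25)) / 0.03
= 3901 * (1 - 0.477606) / 0.03
= 3901 * 17.413148
= 67928.6891


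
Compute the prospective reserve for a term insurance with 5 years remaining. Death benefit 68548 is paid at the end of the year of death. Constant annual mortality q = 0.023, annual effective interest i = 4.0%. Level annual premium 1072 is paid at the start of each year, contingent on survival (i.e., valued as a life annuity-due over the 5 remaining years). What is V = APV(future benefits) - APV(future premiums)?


v = 1/(1+i) = 0.961538
APV(future benefits) per unit = sum_{k=0}^{4} k_p_x * q * v^(k+1) = 0.097967
APV(future benefits) = 68548 * 0.097967 = 6715.4665
Life annuity-due factor ä_{x:5} = sum_{k=0}^{4} k_p_x * v^k = 4.429828
APV(future premiums) = 1072 * 4.429828 = 4748.7761
V = 6715.4665 - 4748.7761
= 1966.6905


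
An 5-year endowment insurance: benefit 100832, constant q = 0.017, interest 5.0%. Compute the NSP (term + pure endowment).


Term component = 7185.2653
Pure endowment = 5_p_x * v^5 * benefit = 0.917841 * 0.783526 * 100832 = 72513.6015
NSP = 79698.8668


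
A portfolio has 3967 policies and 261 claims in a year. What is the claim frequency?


frequency = claims / policies
= 261 / 3967
= 0.0658


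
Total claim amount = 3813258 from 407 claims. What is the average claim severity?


severity = total / number
= 3813258 / 407
= 9369.1843


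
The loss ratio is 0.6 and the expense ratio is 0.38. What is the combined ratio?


Combined ratio = loss ratio + expense ratio
= 0.6 + 0.38
= 0.98


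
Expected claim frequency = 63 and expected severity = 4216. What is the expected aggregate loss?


E[S] = E[N] * E[X]
= 63 * 4216
= 265608


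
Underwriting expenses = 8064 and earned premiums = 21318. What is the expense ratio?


Expense ratio = expenses / premiums
= 8064 / 21318
= 0.3783


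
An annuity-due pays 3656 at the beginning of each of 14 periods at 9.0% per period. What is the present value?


PV_due = PMT * (1-(1+i)^(-n))/i * (1+i)
PV_immediate = 28466.1658
PV_due = 28466.1658 * 1.09
= 31028.1207


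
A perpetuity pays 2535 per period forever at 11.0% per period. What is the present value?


PV = PMT / i
= 2535 / 0.11
= 23045.4545


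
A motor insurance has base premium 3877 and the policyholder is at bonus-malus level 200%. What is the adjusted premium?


adjusted = base * BM_level / 100
= 3877 * 200 / 100
= 3877 * 2.0
= 7754.0


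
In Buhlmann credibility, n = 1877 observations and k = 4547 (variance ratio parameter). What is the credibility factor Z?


Z = n / (n + k)
= 1877 / (1877 + 4547)
= 1877 / 6424
= 0.2922


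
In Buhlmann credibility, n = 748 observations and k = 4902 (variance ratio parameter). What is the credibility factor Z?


Z = n / (n + k)
= 748 / (748 + 4902)
= 748 / 5650
= 0.1324


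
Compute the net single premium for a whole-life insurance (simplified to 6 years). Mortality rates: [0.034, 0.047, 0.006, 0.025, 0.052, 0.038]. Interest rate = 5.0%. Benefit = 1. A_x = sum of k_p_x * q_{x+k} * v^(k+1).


v = 0.952381
Year 0: k_p_x=1.0, q=0.034, term=0.032381
Year 1: k_p_x=0.966, q=0.047, term=0.041181
Year 2: k_p_x=0.920598, q=0.006, term=0.004771
Year 3: k_p_x=0.915074, q=0.025, term=0.018821
Year 4: k_p_x=0.892198, q=0.052, term=0.036351
Year 5: k_p_x=0.845803, q=0.038, term=0.023984
A_x = 0.1575


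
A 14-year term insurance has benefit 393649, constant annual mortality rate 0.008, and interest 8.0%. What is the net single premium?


NSP = benefit * sum_{k=0}^{n-1} k_p_x * q * v^(k+1)
With constant q=0.008, v=0.925926
Sum = 0.06325
NSP = 393649 * 0.06325
= 24898.2931


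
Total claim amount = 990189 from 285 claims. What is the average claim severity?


severity = total / number
= 990189 / 285
= 3474.3474


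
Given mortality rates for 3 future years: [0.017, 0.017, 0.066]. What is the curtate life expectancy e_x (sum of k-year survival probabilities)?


e_x = sum_{k=1}^{n} k_p_x
k_p_x values:
  1_p_x = 0.983
  2_p_x = 0.966289
  3_p_x = 0.902514
e_x = 2.8518


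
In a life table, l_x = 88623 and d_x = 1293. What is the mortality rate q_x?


q_x = d_x / l_x
= 1293 / 88623
= 0.0146


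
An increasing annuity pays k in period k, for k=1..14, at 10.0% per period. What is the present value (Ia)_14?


(Ia)_n = sum_{k=1}^{n} k * v^k, v = 1/(1+i)
v = 0.909091
Sum computed term by term:
(Ia)_14 = 44.1672


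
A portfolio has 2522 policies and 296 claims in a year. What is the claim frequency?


frequency = claims / policies
= 296 / 2522
= 0.1174


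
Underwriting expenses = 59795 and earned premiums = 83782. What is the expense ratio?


Expense ratio = expenses / premiums
= 59795 / 83782
= 0.7137


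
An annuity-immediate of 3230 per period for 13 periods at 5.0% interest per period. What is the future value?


FV = PMT * ((1+i)^n - 1) / i
= 3230 * ((1.05)^13 - 1) / 0.05
= 3230 * (1.885649 - 1) / 0.05
= 57212.9346


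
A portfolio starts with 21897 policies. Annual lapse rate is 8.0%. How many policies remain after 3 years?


remaining = initial * (1 - lapse)^years
= 21897 * (1 - 0.08)^3
= 21897 * 0.778688
= 17050.9311


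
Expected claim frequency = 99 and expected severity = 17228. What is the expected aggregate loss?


E[S] = E[N] * E[X]
= 99 * 17228
= 1.7056e+06


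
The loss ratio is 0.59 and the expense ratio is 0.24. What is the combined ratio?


Combined ratio = loss ratio + expense ratio
= 0.59 + 0.24
= 0.83


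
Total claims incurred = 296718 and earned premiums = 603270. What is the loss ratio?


Loss ratio = claims / premiums
= 296718 / 603270
= 0.4918


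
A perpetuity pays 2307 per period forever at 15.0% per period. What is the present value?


PV = PMT / i
= 2307 / 0.15
= 15380.0


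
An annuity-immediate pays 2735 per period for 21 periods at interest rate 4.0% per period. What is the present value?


PV = PMT * (1 - (1+i)^(-n)) / i
= 2735 * (1 - (1+0.04)^(-21)) / 0.04
= 2735 * (1 - 0.438834) / 0.04
= 2735 * 14.02916
= 38369.7525


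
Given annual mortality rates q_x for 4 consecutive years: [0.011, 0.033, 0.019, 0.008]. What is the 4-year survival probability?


p_k = 1 - q_k for each year
Survival = product of (1 - q_k)
= 0.989 * 0.967 * 0.981 * 0.992
= 0.9307


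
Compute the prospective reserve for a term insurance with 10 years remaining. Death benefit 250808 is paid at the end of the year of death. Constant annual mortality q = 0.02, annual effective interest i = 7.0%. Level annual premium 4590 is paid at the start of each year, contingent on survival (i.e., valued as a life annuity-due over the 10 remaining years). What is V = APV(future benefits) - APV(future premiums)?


v = 1/(1+i) = 0.934579
APV(future benefits) per unit = sum_{k=0}^{9} k_p_x * q * v^(k+1) = 0.12992
APV(future benefits) = 250808 * 0.12992 = 32585.0655
Life annuity-due factor ä_{x:10} = sum_{k=0}^{9} k_p_x * v^k = 6.950739
APV(future premiums) = 4590 * 6.950739 = 31903.893
V = 32585.0655 - 31903.893
= 681.1724


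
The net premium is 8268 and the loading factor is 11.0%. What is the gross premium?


Gross = net * (1 + loading)
= 8268 * (1 + 0.11)
= 8268 * 1.11
= 9177.48


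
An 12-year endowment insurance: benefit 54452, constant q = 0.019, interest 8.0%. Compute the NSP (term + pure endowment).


Term component = 7153.7154
Pure endowment = 12_p_x * v^12 * benefit = 0.79438 * 0.397114 * 54452 = 17177.3774
NSP = 24331.0929


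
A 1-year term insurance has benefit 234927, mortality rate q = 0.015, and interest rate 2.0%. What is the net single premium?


NSP = benefit * q * v
v = 1/(1+i) = 0.980392
NSP = 234927 * 0.015 * 0.980392
= 3454.8088


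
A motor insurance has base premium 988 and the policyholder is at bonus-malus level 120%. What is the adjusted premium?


adjusted = base * BM_level / 100
= 988 * 120 / 100
= 988 * 1.2
= 1185.6


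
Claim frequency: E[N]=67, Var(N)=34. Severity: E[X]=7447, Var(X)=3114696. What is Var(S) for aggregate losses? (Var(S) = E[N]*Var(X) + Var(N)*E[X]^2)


Var(S) = E[N]*Var(X) + Var(N)*E[X]^2
= 67*3114696 + 34*7447^2
= 208684632 + 1885565506
= 2.0943e+09


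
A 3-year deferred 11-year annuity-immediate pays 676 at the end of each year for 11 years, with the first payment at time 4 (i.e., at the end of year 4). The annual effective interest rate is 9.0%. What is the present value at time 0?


PV at time 3 of the 11-year annuity-immediate:
a_n = 676 * (1-(1+0.09)^(-11))/0.09 = 4600.3088
Discount back 3 years to time 0:
PV = 4600.3088 * (1+0.09)^(-3)
= 4600.3088 * 0.772183
= 3552.2825


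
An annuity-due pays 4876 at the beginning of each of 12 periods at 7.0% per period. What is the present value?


PV_due = PMT * (1-(1+i)^(-n))/i * (1+i)
PV_immediate = 38728.5384
PV_due = 38728.5384 * 1.07
= 41439.5361


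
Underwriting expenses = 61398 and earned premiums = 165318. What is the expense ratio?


Expense ratio = expenses / premiums
= 61398 / 165318
= 0.3714


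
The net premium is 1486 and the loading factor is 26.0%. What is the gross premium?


Gross = net * (1 + loading)
= 1486 * (1 + 0.26)
= 1486 * 1.26
= 1872.36


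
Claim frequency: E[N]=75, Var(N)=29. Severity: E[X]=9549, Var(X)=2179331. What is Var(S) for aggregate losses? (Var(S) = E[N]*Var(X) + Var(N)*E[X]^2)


Var(S) = E[N]*Var(X) + Var(N)*E[X]^2
= 75*2179331 + 29*9549^2
= 163449825 + 2644318629
= 2.8078e+09


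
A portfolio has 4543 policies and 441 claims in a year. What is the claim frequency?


frequency = claims / policies
= 441 / 4543
= 0.0971


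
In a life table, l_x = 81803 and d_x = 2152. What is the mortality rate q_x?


q_x = d_x / l_x
= 2152 / 81803
= 0.0263


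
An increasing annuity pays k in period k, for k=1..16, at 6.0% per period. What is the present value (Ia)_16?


(Ia)_n = sum_{k=1}^{n} k * v^k, v = 1/(1+i)
v = 0.943396
Sum computed term by term:
(Ia)_16 = 73.5651


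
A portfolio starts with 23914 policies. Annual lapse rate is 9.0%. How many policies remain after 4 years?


remaining = initial * (1 - lapse)^years
= 23914 * (1 - 0.09)^4
= 23914 * 0.68575
= 16399.0162


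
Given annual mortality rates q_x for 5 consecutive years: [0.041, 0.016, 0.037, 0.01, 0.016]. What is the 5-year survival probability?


p_k = 1 - q_k for each year
Survival = product of (1 - q_k)
= 0.959 * 0.984 * 0.963 * 0.99 * 0.984
= 0.8853


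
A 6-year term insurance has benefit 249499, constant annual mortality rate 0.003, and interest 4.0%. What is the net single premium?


NSP = benefit * sum_{k=0}^{n-1} k_p_x * q * v^(k+1)
With constant q=0.003, v=0.961538
Sum = 0.015614
NSP = 249499 * 0.015614
= 3895.7505


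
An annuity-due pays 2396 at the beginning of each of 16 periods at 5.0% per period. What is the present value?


PV_due = PMT * (1-(1+i)^(-n))/i * (1+i)
PV_immediate = 25967.2959
PV_due = 25967.2959 * 1.05
= 27265.6607


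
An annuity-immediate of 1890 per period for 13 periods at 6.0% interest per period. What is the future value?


FV = PMT * ((1+i)^n - 1) / i
= 1890 * ((1.06)^13 - 1) / 0.06
= 1890 * (2.132928 - 1) / 0.06
= 35687.2402


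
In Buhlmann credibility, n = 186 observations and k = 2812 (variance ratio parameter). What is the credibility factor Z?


Z = n / (n + k)
= 186 / (186 + 2812)
= 186 / 2998
= 0.062


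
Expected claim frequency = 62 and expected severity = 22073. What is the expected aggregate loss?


E[S] = E[N] * E[X]
= 62 * 22073
= 1.3685e+06


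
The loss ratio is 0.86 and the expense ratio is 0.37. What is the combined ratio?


Combined ratio = loss ratio + expense ratio
= 0.86 + 0.37
= 1.23


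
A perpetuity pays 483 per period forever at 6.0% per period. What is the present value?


PV = PMT / i
= 483 / 0.06
= 8050.0


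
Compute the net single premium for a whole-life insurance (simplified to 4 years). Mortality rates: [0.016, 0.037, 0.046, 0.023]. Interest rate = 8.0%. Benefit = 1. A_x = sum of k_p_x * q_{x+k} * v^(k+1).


v = 0.925926
Year 0: k_p_x=1.0, q=0.016, term=0.014815
Year 1: k_p_x=0.984, q=0.037, term=0.031214
Year 2: k_p_x=0.947592, q=0.046, term=0.034603
Year 3: k_p_x=0.904003, q=0.023, term=0.015283
A_x = 0.0959


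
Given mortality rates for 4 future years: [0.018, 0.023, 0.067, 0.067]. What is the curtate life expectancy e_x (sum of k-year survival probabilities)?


e_x = sum_{k=1}^{n} k_p_x
k_p_x values:
  1_p_x = 0.982
  2_p_x = 0.959414
  3_p_x = 0.895133
  4_p_x = 0.835159
e_x = 3.6717


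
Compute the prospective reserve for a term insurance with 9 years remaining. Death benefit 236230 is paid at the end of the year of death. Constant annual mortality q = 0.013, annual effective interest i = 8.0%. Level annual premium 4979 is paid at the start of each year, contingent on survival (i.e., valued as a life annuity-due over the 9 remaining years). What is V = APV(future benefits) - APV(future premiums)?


v = 1/(1+i) = 0.925926
APV(future benefits) per unit = sum_{k=0}^{8} k_p_x * q * v^(k+1) = 0.077626
APV(future benefits) = 236230 * 0.077626 = 18337.6801
Life annuity-due factor ä_{x:9} = sum_{k=0}^{8} k_p_x * v^k = 6.448961
APV(future premiums) = 4979 * 6.448961 = 32109.3764
V = 18337.6801 - 32109.3764
= -13771.6963


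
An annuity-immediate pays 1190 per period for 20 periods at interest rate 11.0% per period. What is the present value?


PV = PMT * (1 - (1+i)^(-n)) / i
= 1190 * (1 - (1+0.11)^(-20)) / 0.11
= 1190 * (1 - 0.124034) / 0.11
= 1190 * 7.963328
= 9476.3605


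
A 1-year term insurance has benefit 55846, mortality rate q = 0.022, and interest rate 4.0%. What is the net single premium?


NSP = benefit * q * v
v = 1/(1+i) = 0.961538
NSP = 55846 * 0.022 * 0.961538
= 1181.3577


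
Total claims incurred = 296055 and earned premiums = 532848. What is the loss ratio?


Loss ratio = claims / premiums
= 296055 / 532848
= 0.5556


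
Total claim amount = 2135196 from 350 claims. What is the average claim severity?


severity = total / number
= 2135196 / 350
= 6100.56


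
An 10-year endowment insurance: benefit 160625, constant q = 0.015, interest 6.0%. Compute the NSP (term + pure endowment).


Term component = 16702.7837
Pure endowment = 10_p_x * v^10 * benefit = 0.85973 * 0.558395 * 160625 = 77111.0813
NSP = 93813.865


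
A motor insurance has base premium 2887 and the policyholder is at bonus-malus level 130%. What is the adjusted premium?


adjusted = base * BM_level / 100
= 2887 * 130 / 100
= 2887 * 1.3
= 3753.1


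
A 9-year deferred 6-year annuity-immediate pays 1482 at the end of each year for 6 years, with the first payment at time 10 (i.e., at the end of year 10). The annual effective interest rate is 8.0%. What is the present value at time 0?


PV at time 9 of the 6-year annuity-immediate:
a_n = 1482 * (1-(1+0.08)^(-6))/0.08 = 6851.1077
Discount back 9 years to time 0:
PV = 6851.1077 * (1+0.08)^(-9)
= 6851.1077 * 0.500249
= 3427.2595


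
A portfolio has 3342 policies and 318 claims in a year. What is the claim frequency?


frequency = claims / policies
= 318 / 3342
= 0.0952


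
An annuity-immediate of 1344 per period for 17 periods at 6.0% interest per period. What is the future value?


FV = PMT * ((1+i)^n - 1) / i
= 1344 * ((1.06)^17 - 1) / 0.06
= 1344 * (2.692773 - 1) / 0.06
= 37918.1104


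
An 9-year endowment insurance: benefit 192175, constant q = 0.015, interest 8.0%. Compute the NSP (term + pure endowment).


Term component = 17094.6127
Pure endowment = 9_p_x * v^9 * benefit = 0.872823 * 0.500249 * 192175 = 83909.1197
NSP = 101003.7324


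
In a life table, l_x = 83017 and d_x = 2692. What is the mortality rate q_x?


q_x = d_x / l_x
= 2692 / 83017
= 0.0324


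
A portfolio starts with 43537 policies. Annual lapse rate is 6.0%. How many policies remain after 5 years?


remaining = initial * (1 - lapse)^years
= 43537 * (1 - 0.06)^5
= 43537 * 0.733904
= 31951.9794


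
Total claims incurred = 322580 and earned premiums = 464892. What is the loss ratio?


Loss ratio = claims / premiums
= 322580 / 464892
= 0.6939


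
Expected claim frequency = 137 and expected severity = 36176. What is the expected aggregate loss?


E[S] = E[N] * E[X]
= 137 * 36176
= 4.9561e+06


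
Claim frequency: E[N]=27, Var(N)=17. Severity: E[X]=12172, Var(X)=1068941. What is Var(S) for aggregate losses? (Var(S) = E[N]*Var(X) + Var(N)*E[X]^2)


Var(S) = E[N]*Var(X) + Var(N)*E[X]^2
= 27*1068941 + 17*12172^2
= 28861407 + 2518678928
= 2.5475e+09


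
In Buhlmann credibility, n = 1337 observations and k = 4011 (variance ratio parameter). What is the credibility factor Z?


Z = n / (n + k)
= 1337 / (1337 + 4011)
= 1337 / 5348
= 0.25


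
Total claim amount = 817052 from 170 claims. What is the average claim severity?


severity = total / number
= 817052 / 170
= 4806.1882


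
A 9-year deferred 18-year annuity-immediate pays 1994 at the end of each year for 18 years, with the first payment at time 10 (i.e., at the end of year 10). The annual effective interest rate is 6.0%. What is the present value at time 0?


PV at time 9 of the 18-year annuity-immediate:
a_n = 1994 * (1-(1+0.06)^(-18))/0.06 = 21590.2413
Discount back 9 years to time 0:
PV = 21590.2413 * (1+0.06)^(-9)
= 21590.2413 * 0.591898
= 12779.2307


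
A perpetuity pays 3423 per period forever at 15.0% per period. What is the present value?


PV = PMT / i
= 3423 / 0.15
= 22820.0


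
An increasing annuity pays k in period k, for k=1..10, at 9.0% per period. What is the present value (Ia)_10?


(Ia)_n = sum_{k=1}^{n} k * v^k, v = 1/(1+i)
v = 0.917431
Sum computed term by term:
(Ia)_10 = 30.7904


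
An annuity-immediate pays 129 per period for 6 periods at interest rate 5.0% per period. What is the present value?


PV = PMT * (1 - (1+i)^(-n)) / i
= 129 * (1 - (1+0.05)^(-6)) / 0.05
= 129 * (1 - 0.746215) / 0.05
= 129 * 5.075692
= 654.7643


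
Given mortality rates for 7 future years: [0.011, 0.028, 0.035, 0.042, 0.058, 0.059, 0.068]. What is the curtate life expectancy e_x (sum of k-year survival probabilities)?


e_x = sum_{k=1}^{n} k_p_x
k_p_x values:
  1_p_x = 0.989
  2_p_x = 0.961308
  3_p_x = 0.927662
  4_p_x = 0.8887
  5_p_x = 0.837156
  6_p_x = 0.787764
  7_p_x = 0.734196
e_x = 6.1258


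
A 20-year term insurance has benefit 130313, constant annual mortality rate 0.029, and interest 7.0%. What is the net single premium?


NSP = benefit * sum_{k=0}^{n-1} k_p_x * q * v^(k+1)
With constant q=0.029, v=0.934579
Sum = 0.250908
NSP = 130313 * 0.250908
= 32696.5435


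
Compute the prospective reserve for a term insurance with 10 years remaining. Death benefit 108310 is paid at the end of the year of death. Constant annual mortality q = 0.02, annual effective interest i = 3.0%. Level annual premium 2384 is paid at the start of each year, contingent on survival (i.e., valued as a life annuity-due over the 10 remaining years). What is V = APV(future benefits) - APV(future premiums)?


v = 1/(1+i) = 0.970874
APV(future benefits) per unit = sum_{k=0}^{9} k_p_x * q * v^(k+1) = 0.156808
APV(future benefits) = 108310 * 0.156808 = 16983.922
Life annuity-due factor ä_{x:10} = sum_{k=0}^{9} k_p_x * v^k = 8.075635
APV(future premiums) = 2384 * 8.075635 = 19252.3129
V = 16983.922 - 19252.3129
= -2268.3909


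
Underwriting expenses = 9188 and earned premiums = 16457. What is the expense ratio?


Expense ratio = expenses / premiums
= 9188 / 16457
= 0.5583


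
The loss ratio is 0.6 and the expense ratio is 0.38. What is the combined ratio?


Combined ratio = loss ratio + expense ratio
= 0.6 + 0.38
= 0.98


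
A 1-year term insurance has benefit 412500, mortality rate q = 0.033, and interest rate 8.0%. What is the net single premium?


NSP = benefit * q * v
v = 1/(1+i) = 0.925926
NSP = 412500 * 0.033 * 0.925926
= 12604.1667


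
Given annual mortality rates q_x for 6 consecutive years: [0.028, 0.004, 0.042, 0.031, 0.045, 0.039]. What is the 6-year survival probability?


p_k = 1 - q_k for each year
Survival = product of (1 - q_k)
= 0.972 * 0.996 * 0.958 * 0.969 * 0.955 * 0.961
= 0.8248


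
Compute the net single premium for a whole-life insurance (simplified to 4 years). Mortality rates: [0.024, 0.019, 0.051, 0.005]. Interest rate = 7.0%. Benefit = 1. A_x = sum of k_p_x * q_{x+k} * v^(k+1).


v = 0.934579
Year 0: k_p_x=1.0, q=0.024, term=0.02243
Year 1: k_p_x=0.976, q=0.019, term=0.016197
Year 2: k_p_x=0.957456, q=0.051, term=0.03986
Year 3: k_p_x=0.908626, q=0.005, term=0.003466
A_x = 0.082


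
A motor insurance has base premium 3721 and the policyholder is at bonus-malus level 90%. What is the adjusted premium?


adjusted = base * BM_level / 100
= 3721 * 90 / 100
= 3721 * 0.9
= 3348.9


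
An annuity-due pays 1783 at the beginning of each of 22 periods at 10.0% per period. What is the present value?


PV_due = PMT * (1-(1+i)^(-n))/i * (1+i)
PV_immediate = 15639.6563
PV_due = 15639.6563 * 1.1
= 17203.6219


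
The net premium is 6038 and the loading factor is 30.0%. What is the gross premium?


Gross = net * (1 + loading)
= 6038 * (1 + 0.3)
= 6038 * 1.3
= 7849.4


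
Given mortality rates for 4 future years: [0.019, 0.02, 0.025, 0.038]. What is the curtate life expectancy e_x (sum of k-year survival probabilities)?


e_x = sum_{k=1}^{n} k_p_x
k_p_x values:
  1_p_x = 0.981
  2_p_x = 0.96138
  3_p_x = 0.937345
  4_p_x = 0.901726
e_x = 3.7815
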